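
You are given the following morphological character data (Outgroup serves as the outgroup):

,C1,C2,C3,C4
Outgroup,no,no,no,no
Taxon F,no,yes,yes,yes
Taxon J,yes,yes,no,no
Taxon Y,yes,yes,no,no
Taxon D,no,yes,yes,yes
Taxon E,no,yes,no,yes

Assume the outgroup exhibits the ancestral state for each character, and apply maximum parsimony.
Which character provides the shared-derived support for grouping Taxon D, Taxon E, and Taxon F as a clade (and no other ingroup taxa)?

C4

The outgroup has state 'no' for every character, so 'yes' is the derived state throughout.
Only Taxon J and Taxon Y show the derived state 'yes' for C1, supporting them as a clade.
C2 (derived state 'yes') is shared by all ingroup taxa — unites the whole ingroup.
C3 (derived state 'yes') is shared by Taxon D and Taxon F — a synapomorphy uniting that clade.
C4: derived state 'yes' in Taxon D, Taxon E, and Taxon F only — synapomorphy for {Taxon D, Taxon E, Taxon F}.
Most parsimonious ingroup topology: (((Taxon F,Taxon D),Taxon E),(Taxon J,Taxon Y)).
The clade {Taxon D, Taxon E, Taxon F} is supported by C4: its derived state 'yes' occurs in exactly those taxa and in no other taxon (including the outgroup).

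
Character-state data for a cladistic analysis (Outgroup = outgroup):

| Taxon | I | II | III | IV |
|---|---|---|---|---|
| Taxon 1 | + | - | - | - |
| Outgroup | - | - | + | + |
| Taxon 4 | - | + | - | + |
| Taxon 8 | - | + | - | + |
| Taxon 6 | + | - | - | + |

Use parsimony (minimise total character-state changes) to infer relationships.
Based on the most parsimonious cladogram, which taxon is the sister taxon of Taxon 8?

Character polarity is set by the outgroup: the derived state is whichever differs from the outgroup's state, so for III, IV the derived state is '-', and for the remaining characters it is '+'.
I: derived state '+' in Taxon 1 and Taxon 6 only — synapomorphy for {Taxon 1, Taxon 6}.
II: derived state '+' in Taxon 4 and Taxon 8 only — synapomorphy for {Taxon 4, Taxon 8}.
All ingroup taxa share the derived state '-' for III; it defines the ingroup but does not resolve relationships within it.
IV (derived state '-') is unique to Taxon 1 (autapomorphy; uninformative for grouping).
Most parsimonious ingroup topology: ((Taxon 6,Taxon 1),(Taxon 8,Taxon 4)).
Taxon 8 and Taxon 4 form a cherry on this tree, so they are sister taxa.

Taxon 4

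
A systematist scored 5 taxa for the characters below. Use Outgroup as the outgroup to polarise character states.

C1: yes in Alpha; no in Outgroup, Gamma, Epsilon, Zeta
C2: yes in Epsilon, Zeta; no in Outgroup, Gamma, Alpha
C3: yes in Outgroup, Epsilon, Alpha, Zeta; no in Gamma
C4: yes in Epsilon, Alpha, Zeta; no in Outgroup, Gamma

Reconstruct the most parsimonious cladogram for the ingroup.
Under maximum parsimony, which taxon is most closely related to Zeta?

Epsilon

Character polarity is set by the outgroup: the derived state is whichever differs from the outgroup's state, so for C3 the derived state is 'no', and for the remaining characters it is 'yes'.
C1: derived state 'yes' in Alpha only — an autapomorphy, so it tells us nothing about relationships among taxa.
C2: derived state 'yes' in Epsilon and Zeta only — synapomorphy for {Epsilon, Zeta}.
C3 (derived state 'no') is unique to Gamma (autapomorphy; uninformative for grouping).
C4: derived state 'yes' in Alpha, Epsilon, and Zeta only — synapomorphy for {Alpha, Epsilon, Zeta}.
Most parsimonious ingroup topology: (Gamma,((Epsilon,Zeta),Alpha)).
Zeta and Epsilon form a cherry on this tree, so they are sister taxa.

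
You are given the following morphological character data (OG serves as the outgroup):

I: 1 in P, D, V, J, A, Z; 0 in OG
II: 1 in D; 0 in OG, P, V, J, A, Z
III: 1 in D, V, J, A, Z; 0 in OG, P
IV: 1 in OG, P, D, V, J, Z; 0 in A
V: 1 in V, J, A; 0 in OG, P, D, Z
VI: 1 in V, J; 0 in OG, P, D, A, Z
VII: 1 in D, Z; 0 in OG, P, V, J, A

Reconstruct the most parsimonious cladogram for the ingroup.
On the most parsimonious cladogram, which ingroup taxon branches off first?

Character polarity is set by the outgroup: the derived state is whichever differs from the outgroup's state, so for IV the derived state is '0', and for the remaining characters it is '1'.
All ingroup taxa share the derived state '1' for I; it defines the ingroup but does not resolve relationships within it.
II (derived state '1') is unique to D (autapomorphy; uninformative for grouping).
III: derived state '1' in A, D, J, V, and Z only — synapomorphy for {A, D, J, V, Z}.
IV: derived state '0' in A only — an autapomorphy, so it tells us nothing about relationships among taxa.
V: derived state '1' in A, J, and V only — synapomorphy for {A, J, V}.
Only J and V show the derived state '1' for VI, supporting them as a clade.
VII (derived state '1') is shared by D and Z — a synapomorphy uniting that clade.
Most parsimonious ingroup topology: (P,((D,Z),((V,J),A))).
P is sister to the clade containing all other ingroup taxa, so it is the earliest-diverging (most basal) ingroup lineage.

P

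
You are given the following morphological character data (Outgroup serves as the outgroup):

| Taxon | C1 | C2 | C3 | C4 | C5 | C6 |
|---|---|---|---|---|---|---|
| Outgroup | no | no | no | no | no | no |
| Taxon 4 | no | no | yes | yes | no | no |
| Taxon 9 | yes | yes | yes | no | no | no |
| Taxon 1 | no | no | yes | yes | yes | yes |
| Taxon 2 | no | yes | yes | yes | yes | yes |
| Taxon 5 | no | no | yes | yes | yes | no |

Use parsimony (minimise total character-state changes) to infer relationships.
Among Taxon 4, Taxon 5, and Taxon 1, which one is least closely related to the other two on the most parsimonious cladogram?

The outgroup has state 'no' for every character, so 'yes' is the derived state throughout.
C1: derived state 'yes' in Taxon 9 only — an autapomorphy, so it tells us nothing about relationships among taxa.
C2 groups Taxon 2 and Taxon 9, which is incompatible with the clades supported by the remaining characters; treating it as convergent (homoplasy) costs fewer steps than any alternative tree.
All ingroup taxa share the derived state 'yes' for C3; it defines the ingroup but does not resolve relationships within it.
Only Taxon 1, Taxon 2, Taxon 4, and Taxon 5 show the derived state 'yes' for C4, supporting them as a clade.
Only Taxon 1, Taxon 2, and Taxon 5 show the derived state 'yes' for C5, supporting them as a clade.
C6 (derived state 'yes') is shared by Taxon 1 and Taxon 2 — a synapomorphy uniting that clade.
Most parsimonious ingroup topology: ((Taxon 4,((Taxon 1,Taxon 2),Taxon 5)),Taxon 9).
Taxon 5 and Taxon 1 share a more recent common ancestor with each other than either does with Taxon 4, so Taxon 4 is the least closely related of the three.

Taxon 4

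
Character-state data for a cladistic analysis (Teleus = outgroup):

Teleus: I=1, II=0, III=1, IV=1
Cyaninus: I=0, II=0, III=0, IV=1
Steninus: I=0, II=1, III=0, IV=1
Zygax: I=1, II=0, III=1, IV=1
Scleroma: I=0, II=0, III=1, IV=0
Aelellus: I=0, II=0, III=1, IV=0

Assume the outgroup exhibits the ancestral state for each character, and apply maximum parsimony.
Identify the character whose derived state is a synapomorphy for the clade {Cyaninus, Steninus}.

III

Character polarity is set by the outgroup: the derived state is whichever differs from the outgroup's state, so for I, III, IV the derived state is '0', and for the remaining characters it is '1'.
Only Aelellus, Cyaninus, Scleroma, and Steninus show the derived state '0' for I, supporting them as a clade.
II (derived state '1') is unique to Steninus (autapomorphy; uninformative for grouping).
III: derived state '0' in Cyaninus and Steninus only — synapomorphy for {Cyaninus, Steninus}.
Only Aelellus and Scleroma show the derived state '0' for IV, supporting them as a clade.
Most parsimonious ingroup topology: (((Cyaninus,Steninus),(Scleroma,Aelellus)),Zygax).
The clade {Cyaninus, Steninus} is supported by III: its derived state '0' occurs in exactly those taxa and in no other taxon (including the outgroup).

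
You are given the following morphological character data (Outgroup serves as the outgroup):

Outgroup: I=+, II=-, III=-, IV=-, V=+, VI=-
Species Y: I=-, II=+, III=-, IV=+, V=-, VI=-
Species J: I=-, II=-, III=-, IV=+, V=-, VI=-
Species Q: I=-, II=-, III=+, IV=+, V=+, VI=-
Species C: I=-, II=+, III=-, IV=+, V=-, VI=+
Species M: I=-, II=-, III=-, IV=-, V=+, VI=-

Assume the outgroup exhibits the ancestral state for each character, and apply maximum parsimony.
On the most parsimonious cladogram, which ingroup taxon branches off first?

Character polarity is set by the outgroup: the derived state is whichever differs from the outgroup's state, so for I, V the derived state is '-', and for the remaining characters it is '+'.
I (derived state '-') is shared by all ingroup taxa — unites the whole ingroup.
Only Species C and Species Y show the derived state '+' for II, supporting them as a clade.
III (derived state '+') is unique to Species Q (autapomorphy; uninformative for grouping).
Only Species C, Species J, Species Q, and Species Y show the derived state '+' for IV, supporting them as a clade.
V (derived state '-') is shared by Species C, Species J, and Species Y — a synapomorphy uniting that clade.
VI (derived state '+') is unique to Species C (autapomorphy; uninformative for grouping).
Most parsimonious ingroup topology: ((((Species Y,Species C),Species J),Species Q),Species M).
Species M is sister to the clade containing all other ingroup taxa, so it is the earliest-diverging (most basal) ingroup lineage.

Species M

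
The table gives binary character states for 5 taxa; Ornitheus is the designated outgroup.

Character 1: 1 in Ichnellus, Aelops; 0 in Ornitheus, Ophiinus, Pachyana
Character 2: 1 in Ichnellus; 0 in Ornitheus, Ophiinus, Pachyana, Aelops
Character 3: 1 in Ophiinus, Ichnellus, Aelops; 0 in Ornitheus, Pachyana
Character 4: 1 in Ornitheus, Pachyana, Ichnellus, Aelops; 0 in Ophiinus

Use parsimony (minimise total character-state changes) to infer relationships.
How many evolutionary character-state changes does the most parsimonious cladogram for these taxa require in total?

Character polarity is set by the outgroup: the derived state is whichever differs from the outgroup's state, so for Character 4 the derived state is '0', and for the remaining characters it is '1'.
Only Aelops and Ichnellus show the derived state '1' for Character 1, supporting them as a clade.
Character 2: derived state '1' in Ichnellus only — an autapomorphy, so it tells us nothing about relationships among taxa.
Only Aelops, Ichnellus, and Ophiinus show the derived state '1' for Character 3, supporting them as a clade.
Character 4 (derived state '0') is unique to Ophiinus (autapomorphy; uninformative for grouping).
Most parsimonious ingroup topology: ((Ophiinus,(Ichnellus,Aelops)),Pachyana).
Changes per character on this tree: Character 1: 1; Character 2: 1; Character 3: 1; Character 4: 1.
Total = 4.

4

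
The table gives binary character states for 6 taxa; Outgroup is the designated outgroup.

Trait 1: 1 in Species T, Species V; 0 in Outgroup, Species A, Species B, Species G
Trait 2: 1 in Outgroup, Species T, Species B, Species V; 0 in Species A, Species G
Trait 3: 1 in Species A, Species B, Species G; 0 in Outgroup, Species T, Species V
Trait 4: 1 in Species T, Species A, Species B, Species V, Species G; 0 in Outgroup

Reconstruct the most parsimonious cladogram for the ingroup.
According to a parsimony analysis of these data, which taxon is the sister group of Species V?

Character polarity is set by the outgroup: the derived state is whichever differs from the outgroup's state, so for Trait 2 the derived state is '0', and for the remaining characters it is '1'.
Only Species T and Species V show the derived state '1' for Trait 1, supporting them as a clade.
Trait 2: derived state '0' in Species A and Species G only — synapomorphy for {Species A, Species G}.
Trait 3 (derived state '1') is shared by Species A, Species B, and Species G — a synapomorphy uniting that clade.
Trait 4 (derived state '1') is shared by all ingroup taxa — unites the whole ingroup.
Most parsimonious ingroup topology: ((Species T,Species V),((Species A,Species G),Species B)).
Species V and Species T form a cherry on this tree, so they are sister taxa.

Species T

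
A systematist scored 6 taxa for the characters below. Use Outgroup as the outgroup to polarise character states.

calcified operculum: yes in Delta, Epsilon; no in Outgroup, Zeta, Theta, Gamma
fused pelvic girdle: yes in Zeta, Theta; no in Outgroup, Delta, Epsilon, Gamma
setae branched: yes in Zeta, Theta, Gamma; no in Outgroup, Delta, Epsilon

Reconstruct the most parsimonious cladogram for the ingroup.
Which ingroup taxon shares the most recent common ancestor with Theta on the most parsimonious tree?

The outgroup has state 'no' for every character, so 'yes' is the derived state throughout.
calcified operculum: derived state 'yes' in Delta and Epsilon only — synapomorphy for {Delta, Epsilon}.
fused pelvic girdle (derived state 'yes') is shared by Theta and Zeta — a synapomorphy uniting that clade.
Only Gamma, Theta, and Zeta show the derived state 'yes' for setae branched, supporting them as a clade.
Most parsimonious ingroup topology: ((Delta,Epsilon),((Zeta,Theta),Gamma)).
Theta and Zeta form a cherry on this tree, so they are sister taxa.

Zeta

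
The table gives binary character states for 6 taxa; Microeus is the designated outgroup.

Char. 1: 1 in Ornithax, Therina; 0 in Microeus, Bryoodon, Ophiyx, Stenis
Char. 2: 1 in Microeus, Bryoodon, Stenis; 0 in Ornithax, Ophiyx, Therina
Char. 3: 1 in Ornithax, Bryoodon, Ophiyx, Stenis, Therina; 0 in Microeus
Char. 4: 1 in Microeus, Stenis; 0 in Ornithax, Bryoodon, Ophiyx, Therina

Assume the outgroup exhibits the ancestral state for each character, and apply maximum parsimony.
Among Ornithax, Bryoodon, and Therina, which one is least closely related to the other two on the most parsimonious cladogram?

Character polarity is set by the outgroup: the derived state is whichever differs from the outgroup's state, so for Char. 2, Char. 4 the derived state is '0', and for the remaining characters it is '1'.
Only Ornithax and Therina show the derived state '1' for Char. 1, supporting them as a clade.
Char. 2 (derived state '0') is shared by Ophiyx, Ornithax, and Therina — a synapomorphy uniting that clade.
All ingroup taxa share the derived state '1' for Char. 3; it defines the ingroup but does not resolve relationships within it.
Char. 4 (derived state '0') is shared by Bryoodon, Ophiyx, Ornithax, and Therina — a synapomorphy uniting that clade.
Most parsimonious ingroup topology: ((((Ornithax,Therina),Ophiyx),Bryoodon),Stenis).
Therina and Ornithax share a more recent common ancestor with each other than either does with Bryoodon, so Bryoodon is the least closely related of the three.

Bryoodon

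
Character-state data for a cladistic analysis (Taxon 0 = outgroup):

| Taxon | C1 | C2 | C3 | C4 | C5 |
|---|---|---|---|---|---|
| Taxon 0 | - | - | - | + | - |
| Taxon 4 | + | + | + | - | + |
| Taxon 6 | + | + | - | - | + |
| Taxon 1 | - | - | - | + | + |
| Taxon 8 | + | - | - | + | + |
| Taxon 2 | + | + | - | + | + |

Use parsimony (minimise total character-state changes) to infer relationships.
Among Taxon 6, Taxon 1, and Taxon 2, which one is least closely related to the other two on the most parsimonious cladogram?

Taxon 1

Character polarity is set by the outgroup: the derived state is whichever differs from the outgroup's state, so for C4 the derived state is '-', and for the remaining characters it is '+'.
C1: derived state '+' in Taxon 2, Taxon 4, Taxon 6, and Taxon 8 only — synapomorphy for {Taxon 2, Taxon 4, Taxon 6, Taxon 8}.
C2: derived state '+' in Taxon 2, Taxon 4, and Taxon 6 only — synapomorphy for {Taxon 2, Taxon 4, Taxon 6}.
C3 (derived state '+') is unique to Taxon 4 (autapomorphy; uninformative for grouping).
C4: derived state '-' in Taxon 4 and Taxon 6 only — synapomorphy for {Taxon 4, Taxon 6}.
All ingroup taxa share the derived state '+' for C5; it defines the ingroup but does not resolve relationships within it.
Most parsimonious ingroup topology: ((((Taxon 4,Taxon 6),Taxon 2),Taxon 8),Taxon 1).
Taxon 2 and Taxon 6 share a more recent common ancestor with each other than either does with Taxon 1, so Taxon 1 is the least closely related of the three.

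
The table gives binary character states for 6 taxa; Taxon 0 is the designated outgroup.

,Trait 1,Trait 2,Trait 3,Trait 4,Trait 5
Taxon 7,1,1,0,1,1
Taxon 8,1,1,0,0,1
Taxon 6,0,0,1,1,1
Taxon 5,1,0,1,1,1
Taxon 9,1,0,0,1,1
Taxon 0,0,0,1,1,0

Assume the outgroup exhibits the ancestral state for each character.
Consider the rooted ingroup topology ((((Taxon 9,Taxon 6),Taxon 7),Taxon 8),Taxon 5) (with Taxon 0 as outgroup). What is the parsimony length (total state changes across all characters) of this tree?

Map each character onto ((((Taxon 9,Taxon 6),Taxon 7),Taxon 8),Taxon 5) (rooted by Taxon 0) and count the minimum state changes it requires (Fitch parsimony):
Trait 1: 2; Trait 2: 2; Trait 3: 2; Trait 4: 1; Trait 5: 1.
Total tree length = 8.

8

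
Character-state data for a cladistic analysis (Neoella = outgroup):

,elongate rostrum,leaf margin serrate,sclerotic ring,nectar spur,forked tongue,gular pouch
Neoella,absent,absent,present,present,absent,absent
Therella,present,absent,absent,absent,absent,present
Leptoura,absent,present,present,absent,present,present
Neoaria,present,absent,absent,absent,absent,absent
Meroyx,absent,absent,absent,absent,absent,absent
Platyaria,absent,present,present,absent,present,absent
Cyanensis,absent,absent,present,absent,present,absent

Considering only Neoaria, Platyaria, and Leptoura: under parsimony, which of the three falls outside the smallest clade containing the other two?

Character polarity is set by the outgroup: the derived state is whichever differs from the outgroup's state, so for sclerotic ring, nectar spur the derived state is 'absent', and for the remaining characters it is 'present'.
Only Neoaria and Therella show the derived state 'present' for elongate rostrum, supporting them as a clade.
leaf margin serrate: derived state 'present' in Leptoura and Platyaria only — synapomorphy for {Leptoura, Platyaria}.
sclerotic ring (derived state 'absent') is shared by Meroyx, Neoaria, and Therella — a synapomorphy uniting that clade.
All ingroup taxa share the derived state 'absent' for nectar spur; it defines the ingroup but does not resolve relationships within it.
forked tongue (derived state 'present') is shared by Cyanensis, Leptoura, and Platyaria — a synapomorphy uniting that clade.
gular pouch groups Leptoura and Therella, which is incompatible with the clades supported by the remaining characters; treating it as convergent (homoplasy) costs fewer steps than any alternative tree.
Most parsimonious ingroup topology: (((Therella,Neoaria),Meroyx),((Leptoura,Platyaria),Cyanensis)).
Leptoura and Platyaria share a more recent common ancestor with each other than either does with Neoaria, so Neoaria is the least closely related of the three.

Neoaria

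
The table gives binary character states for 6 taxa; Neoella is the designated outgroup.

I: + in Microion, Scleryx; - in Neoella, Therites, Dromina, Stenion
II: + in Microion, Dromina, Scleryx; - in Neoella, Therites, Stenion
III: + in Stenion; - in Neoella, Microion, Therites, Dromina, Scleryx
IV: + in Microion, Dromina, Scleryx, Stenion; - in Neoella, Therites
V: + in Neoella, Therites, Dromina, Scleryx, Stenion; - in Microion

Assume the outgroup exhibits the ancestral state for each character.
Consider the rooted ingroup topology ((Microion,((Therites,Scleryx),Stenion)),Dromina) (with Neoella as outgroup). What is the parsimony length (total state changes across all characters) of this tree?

Map each character onto ((Microion,((Therites,Scleryx),Stenion)),Dromina) (rooted by Neoella) and count the minimum state changes it requires (Fitch parsimony):
I: 2; II: 3; III: 1; IV: 2; V: 1.
Total tree length = 9.

9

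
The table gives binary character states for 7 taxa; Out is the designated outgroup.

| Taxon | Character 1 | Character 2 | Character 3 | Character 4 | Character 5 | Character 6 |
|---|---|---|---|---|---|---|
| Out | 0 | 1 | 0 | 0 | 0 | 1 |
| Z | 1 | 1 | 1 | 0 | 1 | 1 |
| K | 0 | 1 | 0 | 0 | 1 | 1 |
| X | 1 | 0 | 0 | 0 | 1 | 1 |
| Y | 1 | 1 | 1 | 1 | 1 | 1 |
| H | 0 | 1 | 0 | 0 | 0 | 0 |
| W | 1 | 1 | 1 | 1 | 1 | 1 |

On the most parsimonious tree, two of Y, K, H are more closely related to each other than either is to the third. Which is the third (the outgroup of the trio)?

H

Character polarity is set by the outgroup: the derived state is whichever differs from the outgroup's state, so for Character 2, Character 6 the derived state is '0', and for the remaining characters it is '1'.
Character 1: derived state '1' in W, X, Y, and Z only — synapomorphy for {W, X, Y, Z}.
Character 2: derived state '0' in X only — an autapomorphy, so it tells us nothing about relationships among taxa.
Character 3: derived state '1' in W, Y, and Z only — synapomorphy for {W, Y, Z}.
Character 4: derived state '1' in W and Y only — synapomorphy for {W, Y}.
Character 5: derived state '1' in K, W, X, Y, and Z only — synapomorphy for {K, W, X, Y, Z}.
Character 6 (derived state '0') is unique to H (autapomorphy; uninformative for grouping).
Most parsimonious ingroup topology: ((((Z,(Y,W)),X),K),H).
Y and K share a more recent common ancestor with each other than either does with H, so H is the least closely related of the three.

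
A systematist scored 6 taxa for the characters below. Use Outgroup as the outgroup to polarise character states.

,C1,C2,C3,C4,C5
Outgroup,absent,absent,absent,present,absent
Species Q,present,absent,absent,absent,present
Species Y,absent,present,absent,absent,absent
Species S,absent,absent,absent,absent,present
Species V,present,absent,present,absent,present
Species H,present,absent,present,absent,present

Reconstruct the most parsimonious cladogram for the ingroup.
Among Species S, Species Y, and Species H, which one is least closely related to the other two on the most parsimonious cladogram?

Species Y

Character polarity is set by the outgroup: the derived state is whichever differs from the outgroup's state, so for C4 the derived state is 'absent', and for the remaining characters it is 'present'.
C1 (derived state 'present') is shared by Species H, Species Q, and Species V — a synapomorphy uniting that clade.
C2: derived state 'present' in Species Y only — an autapomorphy, so it tells us nothing about relationships among taxa.
C3: derived state 'present' in Species H and Species V only — synapomorphy for {Species H, Species V}.
C4 (derived state 'absent') is shared by all ingroup taxa — unites the whole ingroup.
C5 (derived state 'present') is shared by Species H, Species Q, Species S, and Species V — a synapomorphy uniting that clade.
Most parsimonious ingroup topology: (((Species Q,(Species V,Species H)),Species S),Species Y).
Species S and Species H share a more recent common ancestor with each other than either does with Species Y, so Species Y is the least closely related of the three.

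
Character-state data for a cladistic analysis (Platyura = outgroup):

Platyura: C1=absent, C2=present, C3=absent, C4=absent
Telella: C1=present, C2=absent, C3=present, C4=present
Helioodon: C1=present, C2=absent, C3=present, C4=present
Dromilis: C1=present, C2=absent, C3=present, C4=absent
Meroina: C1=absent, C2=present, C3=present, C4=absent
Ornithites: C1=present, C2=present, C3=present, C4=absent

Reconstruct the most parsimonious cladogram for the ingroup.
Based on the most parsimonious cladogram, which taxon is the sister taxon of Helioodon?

Telella

Character polarity is set by the outgroup: the derived state is whichever differs from the outgroup's state, so for C2 the derived state is 'absent', and for the remaining characters it is 'present'.
C1 (derived state 'present') is shared by Dromilis, Helioodon, Ornithites, and Telella — a synapomorphy uniting that clade.
C2: derived state 'absent' in Dromilis, Helioodon, and Telella only — synapomorphy for {Dromilis, Helioodon, Telella}.
All ingroup taxa share the derived state 'present' for C3; it defines the ingroup but does not resolve relationships within it.
C4: derived state 'present' in Helioodon and Telella only — synapomorphy for {Helioodon, Telella}.
Most parsimonious ingroup topology: ((((Telella,Helioodon),Dromilis),Ornithites),Meroina).
Helioodon and Telella form a cherry on this tree, so they are sister taxa.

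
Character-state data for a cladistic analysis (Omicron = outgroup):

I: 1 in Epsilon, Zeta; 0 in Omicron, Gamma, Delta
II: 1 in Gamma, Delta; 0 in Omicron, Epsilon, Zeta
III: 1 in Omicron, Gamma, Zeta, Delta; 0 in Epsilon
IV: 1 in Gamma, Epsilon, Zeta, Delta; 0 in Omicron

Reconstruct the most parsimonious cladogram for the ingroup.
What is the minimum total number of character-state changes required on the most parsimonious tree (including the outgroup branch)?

Character polarity is set by the outgroup: the derived state is whichever differs from the outgroup's state, so for III the derived state is '0', and for the remaining characters it is '1'.
I: derived state '1' in Epsilon and Zeta only — synapomorphy for {Epsilon, Zeta}.
Only Delta and Gamma show the derived state '1' for II, supporting them as a clade.
III (derived state '0') is unique to Epsilon (autapomorphy; uninformative for grouping).
IV (derived state '1') is shared by all ingroup taxa — unites the whole ingroup.
Most parsimonious ingroup topology: ((Gamma,Delta),(Epsilon,Zeta)).
Changes per character on this tree: I: 1; II: 1; III: 1; IV: 1.
Total = 4.

4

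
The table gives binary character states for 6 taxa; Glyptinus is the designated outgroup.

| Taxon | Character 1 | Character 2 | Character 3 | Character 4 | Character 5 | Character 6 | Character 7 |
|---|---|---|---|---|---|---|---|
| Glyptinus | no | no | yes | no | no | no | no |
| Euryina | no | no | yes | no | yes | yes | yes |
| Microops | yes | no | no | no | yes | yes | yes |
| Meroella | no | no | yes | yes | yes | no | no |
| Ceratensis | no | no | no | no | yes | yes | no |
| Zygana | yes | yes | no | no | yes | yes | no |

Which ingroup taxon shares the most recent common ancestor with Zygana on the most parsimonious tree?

Microops

Character polarity is set by the outgroup: the derived state is whichever differs from the outgroup's state, so for Character 3 the derived state is 'no', and for the remaining characters it is 'yes'.
Only Microops and Zygana show the derived state 'yes' for Character 1, supporting them as a clade.
Character 2 (derived state 'yes') is unique to Zygana (autapomorphy; uninformative for grouping).
Only Ceratensis, Microops, and Zygana show the derived state 'no' for Character 3, supporting them as a clade.
Character 4 (derived state 'yes') is unique to Meroella (autapomorphy; uninformative for grouping).
All ingroup taxa share the derived state 'yes' for Character 5; it defines the ingroup but does not resolve relationships within it.
Only Ceratensis, Euryina, Microops, and Zygana show the derived state 'yes' for Character 6, supporting them as a clade.
Character 7 groups Euryina and Microops, which is incompatible with the clades supported by the remaining characters; treating it as convergent (homoplasy) costs fewer steps than any alternative tree.
Most parsimonious ingroup topology: (Meroella,(((Microops,Zygana),Ceratensis),Euryina)).
Zygana and Microops form a cherry on this tree, so they are sister taxa.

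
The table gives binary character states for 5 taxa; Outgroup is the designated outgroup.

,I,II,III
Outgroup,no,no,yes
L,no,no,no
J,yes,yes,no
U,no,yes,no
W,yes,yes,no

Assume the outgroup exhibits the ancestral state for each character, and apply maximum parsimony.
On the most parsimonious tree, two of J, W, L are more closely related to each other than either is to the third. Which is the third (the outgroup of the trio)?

L

Character polarity is set by the outgroup: the derived state is whichever differs from the outgroup's state, so for III the derived state is 'no', and for the remaining characters it is 'yes'.
I (derived state 'yes') is shared by J and W — a synapomorphy uniting that clade.
II (derived state 'yes') is shared by J, U, and W — a synapomorphy uniting that clade.
III (derived state 'no') is shared by all ingroup taxa — unites the whole ingroup.
Most parsimonious ingroup topology: (L,((J,W),U)).
W and J share a more recent common ancestor with each other than either does with L, so L is the least closely related of the three.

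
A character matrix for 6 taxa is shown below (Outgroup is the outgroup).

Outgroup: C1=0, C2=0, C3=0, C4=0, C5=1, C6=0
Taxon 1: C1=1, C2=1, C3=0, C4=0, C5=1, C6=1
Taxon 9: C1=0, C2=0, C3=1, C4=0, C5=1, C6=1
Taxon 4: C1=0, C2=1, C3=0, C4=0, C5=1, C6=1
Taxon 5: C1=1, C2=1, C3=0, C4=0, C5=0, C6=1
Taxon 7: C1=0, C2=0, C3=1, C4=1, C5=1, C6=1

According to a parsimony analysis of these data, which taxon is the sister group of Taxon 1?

Character polarity is set by the outgroup: the derived state is whichever differs from the outgroup's state, so for C5 the derived state is '0', and for the remaining characters it is '1'.
Only Taxon 1 and Taxon 5 show the derived state '1' for C1, supporting them as a clade.
C2 (derived state '1') is shared by Taxon 1, Taxon 4, and Taxon 5 — a synapomorphy uniting that clade.
Only Taxon 7 and Taxon 9 show the derived state '1' for C3, supporting them as a clade.
C4 (derived state '1') is unique to Taxon 7 (autapomorphy; uninformative for grouping).
C5 (derived state '0') is unique to Taxon 5 (autapomorphy; uninformative for grouping).
C6 (derived state '1') is shared by all ingroup taxa — unites the whole ingroup.
Most parsimonious ingroup topology: (((Taxon 1,Taxon 5),Taxon 4),(Taxon 9,Taxon 7)).
Taxon 1 and Taxon 5 form a cherry on this tree, so they are sister taxa.

Taxon 5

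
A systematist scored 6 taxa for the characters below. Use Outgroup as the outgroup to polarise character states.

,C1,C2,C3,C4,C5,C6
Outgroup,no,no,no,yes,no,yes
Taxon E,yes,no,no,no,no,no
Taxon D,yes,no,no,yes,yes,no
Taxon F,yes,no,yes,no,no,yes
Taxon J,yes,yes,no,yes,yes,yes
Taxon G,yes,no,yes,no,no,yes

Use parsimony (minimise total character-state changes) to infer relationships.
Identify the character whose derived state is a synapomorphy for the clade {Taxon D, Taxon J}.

C5

Character polarity is set by the outgroup: the derived state is whichever differs from the outgroup's state, so for C4, C6 the derived state is 'no', and for the remaining characters it is 'yes'.
All ingroup taxa share the derived state 'yes' for C1; it defines the ingroup but does not resolve relationships within it.
C2: derived state 'yes' in Taxon J only — an autapomorphy, so it tells us nothing about relationships among taxa.
C3: derived state 'yes' in Taxon F and Taxon G only — synapomorphy for {Taxon F, Taxon G}.
C4: derived state 'no' in Taxon E, Taxon F, and Taxon G only — synapomorphy for {Taxon E, Taxon F, Taxon G}.
C5 (derived state 'yes') is shared by Taxon D and Taxon J — a synapomorphy uniting that clade.
C6 groups Taxon D and Taxon E, which is incompatible with the clades supported by the remaining characters; treating it as convergent (homoplasy) costs fewer steps than any alternative tree.
Most parsimonious ingroup topology: ((Taxon E,(Taxon F,Taxon G)),(Taxon D,Taxon J)).
The clade {Taxon D, Taxon J} is supported by C5: its derived state 'yes' occurs in exactly those taxa and in no other taxon (including the outgroup).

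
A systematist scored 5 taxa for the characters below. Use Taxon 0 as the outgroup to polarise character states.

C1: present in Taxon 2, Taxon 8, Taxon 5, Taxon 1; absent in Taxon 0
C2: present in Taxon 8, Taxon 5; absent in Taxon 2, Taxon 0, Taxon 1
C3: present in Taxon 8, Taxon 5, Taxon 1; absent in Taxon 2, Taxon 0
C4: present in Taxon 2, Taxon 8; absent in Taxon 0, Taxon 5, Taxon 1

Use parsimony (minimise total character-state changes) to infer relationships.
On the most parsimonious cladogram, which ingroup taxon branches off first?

The outgroup has state 'absent' for every character, so 'present' is the derived state throughout.
All ingroup taxa share the derived state 'present' for C1; it defines the ingroup but does not resolve relationships within it.
C2: derived state 'present' in Taxon 5 and Taxon 8 only — synapomorphy for {Taxon 5, Taxon 8}.
C3 (derived state 'present') is shared by Taxon 1, Taxon 5, and Taxon 8 — a synapomorphy uniting that clade.
C4 (state 'present') occurs in Taxon 2 and Taxon 8 but conflicts with the nesting implied by the other characters — most parsimoniously interpreted as homoplasy.
Most parsimonious ingroup topology: (((Taxon 5,Taxon 8),Taxon 1),Taxon 2).
Taxon 2 is sister to the clade containing all other ingroup taxa, so it is the earliest-diverging (most basal) ingroup lineage.

Taxon 2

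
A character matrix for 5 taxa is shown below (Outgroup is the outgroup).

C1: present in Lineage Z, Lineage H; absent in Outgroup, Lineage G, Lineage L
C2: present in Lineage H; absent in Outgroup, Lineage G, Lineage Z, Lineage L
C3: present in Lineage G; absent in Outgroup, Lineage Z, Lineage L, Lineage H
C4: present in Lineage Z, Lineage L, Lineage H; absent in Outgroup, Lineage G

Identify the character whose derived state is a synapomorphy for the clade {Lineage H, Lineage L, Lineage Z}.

C4

The outgroup has state 'absent' for every character, so 'present' is the derived state throughout.
Only Lineage H and Lineage Z show the derived state 'present' for C1, supporting them as a clade.
C2 (derived state 'present') is unique to Lineage H (autapomorphy; uninformative for grouping).
C3: derived state 'present' in Lineage G only — an autapomorphy, so it tells us nothing about relationships among taxa.
C4: derived state 'present' in Lineage H, Lineage L, and Lineage Z only — synapomorphy for {Lineage H, Lineage L, Lineage Z}.
Most parsimonious ingroup topology: (Lineage G,((Lineage Z,Lineage H),Lineage L)).
The clade {Lineage H, Lineage L, Lineage Z} is supported by C4: its derived state 'present' occurs in exactly those taxa and in no other taxon (including the outgroup).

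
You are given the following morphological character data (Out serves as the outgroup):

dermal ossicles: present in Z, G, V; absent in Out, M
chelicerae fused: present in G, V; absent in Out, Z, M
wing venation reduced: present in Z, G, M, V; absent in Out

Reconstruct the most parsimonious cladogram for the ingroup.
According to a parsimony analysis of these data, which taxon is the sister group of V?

G

The outgroup has state 'absent' for every character, so 'present' is the derived state throughout.
dermal ossicles: derived state 'present' in G, V, and Z only — synapomorphy for {G, V, Z}.
chelicerae fused: derived state 'present' in G and V only — synapomorphy for {G, V}.
All ingroup taxa share the derived state 'present' for wing venation reduced; it defines the ingroup but does not resolve relationships within it.
Most parsimonious ingroup topology: ((Z,(G,V)),M).
V and G form a cherry on this tree, so they are sister taxa.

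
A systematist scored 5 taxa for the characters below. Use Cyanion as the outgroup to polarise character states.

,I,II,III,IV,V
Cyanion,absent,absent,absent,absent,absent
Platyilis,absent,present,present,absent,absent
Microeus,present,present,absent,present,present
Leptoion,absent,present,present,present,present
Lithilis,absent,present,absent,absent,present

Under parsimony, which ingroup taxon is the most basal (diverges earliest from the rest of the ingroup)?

Platyilis

The outgroup has state 'absent' for every character, so 'present' is the derived state throughout.
I (derived state 'present') is unique to Microeus (autapomorphy; uninformative for grouping).
All ingroup taxa share the derived state 'present' for II; it defines the ingroup but does not resolve relationships within it.
III (state 'present') occurs in Leptoion and Platyilis but conflicts with the nesting implied by the other characters — most parsimoniously interpreted as homoplasy.
Only Leptoion and Microeus show the derived state 'present' for IV, supporting them as a clade.
V (derived state 'present') is shared by Leptoion, Lithilis, and Microeus — a synapomorphy uniting that clade.
Most parsimonious ingroup topology: (Platyilis,((Microeus,Leptoion),Lithilis)).
Platyilis is sister to the clade containing all other ingroup taxa, so it is the earliest-diverging (most basal) ingroup lineage.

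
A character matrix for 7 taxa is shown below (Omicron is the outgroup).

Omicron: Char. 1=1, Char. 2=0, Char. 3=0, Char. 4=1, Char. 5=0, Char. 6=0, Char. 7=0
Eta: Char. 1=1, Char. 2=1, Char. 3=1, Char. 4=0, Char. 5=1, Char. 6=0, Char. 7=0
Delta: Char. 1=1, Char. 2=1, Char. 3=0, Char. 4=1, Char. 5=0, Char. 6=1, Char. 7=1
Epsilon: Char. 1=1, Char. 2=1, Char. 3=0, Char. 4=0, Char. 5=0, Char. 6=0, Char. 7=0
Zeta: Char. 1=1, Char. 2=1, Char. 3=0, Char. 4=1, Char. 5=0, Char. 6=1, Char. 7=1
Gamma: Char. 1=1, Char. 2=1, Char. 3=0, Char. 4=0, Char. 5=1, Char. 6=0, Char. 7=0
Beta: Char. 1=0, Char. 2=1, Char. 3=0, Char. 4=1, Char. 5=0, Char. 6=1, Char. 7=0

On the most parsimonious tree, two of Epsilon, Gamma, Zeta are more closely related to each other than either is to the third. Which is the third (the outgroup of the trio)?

Character polarity is set by the outgroup: the derived state is whichever differs from the outgroup's state, so for Char. 1, Char. 4 the derived state is '0', and for the remaining characters it is '1'.
Char. 1 (derived state '0') is unique to Beta (autapomorphy; uninformative for grouping).
All ingroup taxa share the derived state '1' for Char. 2; it defines the ingroup but does not resolve relationships within it.
Char. 3: derived state '1' in Eta only — an autapomorphy, so it tells us nothing about relationships among taxa.
Char. 4: derived state '0' in Epsilon, Eta, and Gamma only — synapomorphy for {Epsilon, Eta, Gamma}.
Char. 5: derived state '1' in Eta and Gamma only — synapomorphy for {Eta, Gamma}.
Char. 6 (derived state '1') is shared by Beta, Delta, and Zeta — a synapomorphy uniting that clade.
Char. 7: derived state '1' in Delta and Zeta only — synapomorphy for {Delta, Zeta}.
Most parsimonious ingroup topology: (((Eta,Gamma),Epsilon),((Delta,Zeta),Beta)).
Epsilon and Gamma share a more recent common ancestor with each other than either does with Zeta, so Zeta is the least closely related of the three.

Zeta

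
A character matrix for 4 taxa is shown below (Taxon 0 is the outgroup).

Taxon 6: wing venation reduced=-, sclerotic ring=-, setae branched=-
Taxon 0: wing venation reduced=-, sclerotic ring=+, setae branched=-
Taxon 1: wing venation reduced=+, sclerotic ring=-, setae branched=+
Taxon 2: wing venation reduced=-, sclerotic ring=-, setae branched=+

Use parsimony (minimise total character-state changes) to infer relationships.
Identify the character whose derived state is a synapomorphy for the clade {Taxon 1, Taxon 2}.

Character polarity is set by the outgroup: the derived state is whichever differs from the outgroup's state, so for sclerotic ring the derived state is '-', and for the remaining characters it is '+'.
wing venation reduced: derived state '+' in Taxon 1 only — an autapomorphy, so it tells us nothing about relationships among taxa.
sclerotic ring (derived state '-') is shared by all ingroup taxa — unites the whole ingroup.
setae branched: derived state '+' in Taxon 1 and Taxon 2 only — synapomorphy for {Taxon 1, Taxon 2}.
Most parsimonious ingroup topology: ((Taxon 2,Taxon 1),Taxon 6).
The clade {Taxon 1, Taxon 2} is supported by setae branched: its derived state '+' occurs in exactly those taxa and in no other taxon (including the outgroup).

setae branched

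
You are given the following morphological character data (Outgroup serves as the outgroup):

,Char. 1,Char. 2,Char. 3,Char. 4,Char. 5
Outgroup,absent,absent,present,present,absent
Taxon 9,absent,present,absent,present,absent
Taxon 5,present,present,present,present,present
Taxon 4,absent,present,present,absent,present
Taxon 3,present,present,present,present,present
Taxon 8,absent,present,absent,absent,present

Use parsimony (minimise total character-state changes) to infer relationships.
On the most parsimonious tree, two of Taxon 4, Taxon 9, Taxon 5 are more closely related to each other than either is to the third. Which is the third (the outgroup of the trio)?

Character polarity is set by the outgroup: the derived state is whichever differs from the outgroup's state, so for Char. 3, Char. 4 the derived state is 'absent', and for the remaining characters it is 'present'.
Char. 1: derived state 'present' in Taxon 3 and Taxon 5 only — synapomorphy for {Taxon 3, Taxon 5}.
Char. 2 (derived state 'present') is shared by all ingroup taxa — unites the whole ingroup.
Char. 3 (state 'absent') occurs in Taxon 8 and Taxon 9 but conflicts with the nesting implied by the other characters — most parsimoniously interpreted as homoplasy.
Only Taxon 4 and Taxon 8 show the derived state 'absent' for Char. 4, supporting them as a clade.
Char. 5: derived state 'present' in Taxon 3, Taxon 4, Taxon 5, and Taxon 8 only — synapomorphy for {Taxon 3, Taxon 4, Taxon 5, Taxon 8}.
Most parsimonious ingroup topology: (Taxon 9,((Taxon 5,Taxon 3),(Taxon 4,Taxon 8))).
Taxon 4 and Taxon 5 share a more recent common ancestor with each other than either does with Taxon 9, so Taxon 9 is the least closely related of the three.

Taxon 9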